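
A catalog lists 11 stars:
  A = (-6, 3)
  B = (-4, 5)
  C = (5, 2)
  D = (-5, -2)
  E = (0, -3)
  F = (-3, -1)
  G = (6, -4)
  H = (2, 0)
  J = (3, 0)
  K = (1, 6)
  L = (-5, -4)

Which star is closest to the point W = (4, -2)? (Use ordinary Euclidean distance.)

Since √ is increasing, it suffices to compare squared distances:
|WA|² = (4−(-6))² + (-2−3)² = 100 + 25 = 125
|WB|² = (4−(-4))² + (-2−5)² = 64 + 49 = 113
|WC|² = (4−5)² + (-2−2)² = 1 + 16 = 17
|WD|² = (4−(-5))² + (-2−(-2))² = 81 + 0 = 81
|WE|² = (4−0)² + (-2−(-3))² = 16 + 1 = 17
|WF|² = (4−(-3))² + (-2−(-1))² = 49 + 1 = 50
|WG|² = (4−6)² + (-2−(-4))² = 4 + 4 = 8
|WH|² = (4−2)² + (-2−0)² = 4 + 4 = 8
|WJ|² = (4−3)² + (-2−0)² = 1 + 4 = 5
|WK|² = (4−1)² + (-2−6)² = 9 + 64 = 73
|WL|² = (4−(-5))² + (-2−(-4))² = 81 + 4 = 85
The smallest is to J, so W lies in the Voronoi region of J.

J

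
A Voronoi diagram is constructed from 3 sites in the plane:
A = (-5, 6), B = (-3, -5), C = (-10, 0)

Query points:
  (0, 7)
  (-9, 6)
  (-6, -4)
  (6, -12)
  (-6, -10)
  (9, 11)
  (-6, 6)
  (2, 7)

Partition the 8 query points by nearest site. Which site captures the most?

A

(0, 7) — d² to each: A:26, B:153, C:149 → nearest is A
(-9, 6) — d² to each: A:16, B:157, C:37 → nearest is A
(-6, -4) — d² to each: A:101, B:10, C:32 → nearest is B
(6, -12) — d² to each: A:445, B:130, C:400 → nearest is B
(-6, -10) — d² to each: A:257, B:34, C:116 → nearest is B
(9, 11) — d² to each: A:221, B:400, C:482 → nearest is A
(-6, 6) — d² to each: A:1, B:130, C:52 → nearest is A
(2, 7) — d² to each: A:50, B:169, C:193 → nearest is A
Tally — A:5, B:3. A captures the most (5).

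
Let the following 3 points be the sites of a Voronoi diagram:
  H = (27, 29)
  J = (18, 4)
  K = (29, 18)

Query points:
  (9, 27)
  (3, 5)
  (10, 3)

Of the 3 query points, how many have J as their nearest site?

2

(9, 27) — d² to each: H:328, J:610, K:481 → nearest is H
(3, 5) — d² to each: H:1152, J:226, K:845 → nearest is J
(10, 3) — d² to each: H:965, J:65, K:586 → nearest is J
2 of the 3 points have J as nearest.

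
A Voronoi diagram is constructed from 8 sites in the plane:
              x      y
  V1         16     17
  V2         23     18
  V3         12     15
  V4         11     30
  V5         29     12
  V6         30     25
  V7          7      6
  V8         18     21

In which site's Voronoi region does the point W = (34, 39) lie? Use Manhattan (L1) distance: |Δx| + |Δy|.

d(W,V1) = |34−16| + |39−17| = 18 + 22 = 40
d(W,V2) = |34−23| + |39−18| = 11 + 21 = 32
d(W,V3) = |34−12| + |39−15| = 22 + 24 = 46
d(W,V4) = |34−11| + |39−30| = 23 + 9 = 32
d(W,V5) = |34−29| + |39−12| = 5 + 27 = 32
d(W,V6) = |34−30| + |39−25| = 4 + 14 = 18
d(W,V7) = |34−7| + |39−6| = 27 + 33 = 60
d(W,V8) = |34−18| + |39−21| = 16 + 18 = 34
Minimum is at V6.

V6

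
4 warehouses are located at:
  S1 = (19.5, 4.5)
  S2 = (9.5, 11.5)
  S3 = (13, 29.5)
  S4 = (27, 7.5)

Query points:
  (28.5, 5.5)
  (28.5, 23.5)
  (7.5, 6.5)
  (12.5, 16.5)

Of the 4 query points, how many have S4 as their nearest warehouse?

(28.5, 5.5) — d² to each: S1:82, S2:397, S3:816.25, S4:6.25 → nearest is S4
(28.5, 23.5) — d² to each: S1:442, S2:505, S3:276.25, S4:258.25 → nearest is S4
(7.5, 6.5) — d² to each: S1:148, S2:29, S3:559.25, S4:381.25 → nearest is S2
(12.5, 16.5) — d² to each: S1:193, S2:34, S3:169.25, S4:291.25 → nearest is S2
2 of the 4 points have S4 as nearest.

2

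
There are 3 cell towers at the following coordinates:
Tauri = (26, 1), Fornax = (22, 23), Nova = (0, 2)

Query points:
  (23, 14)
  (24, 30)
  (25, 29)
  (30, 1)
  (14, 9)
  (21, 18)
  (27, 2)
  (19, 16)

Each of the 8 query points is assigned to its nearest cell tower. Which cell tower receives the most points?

Fornax

(23, 14) — d² to each: Tauri:178, Fornax:82, Nova:673 → nearest is Fornax
(24, 30) — d² to each: Tauri:845, Fornax:53, Nova:1360 → nearest is Fornax
(25, 29) — d² to each: Tauri:785, Fornax:45, Nova:1354 → nearest is Fornax
(30, 1) — d² to each: Tauri:16, Fornax:548, Nova:901 → nearest is Tauri
(14, 9) — d² to each: Tauri:208, Fornax:260, Nova:245 → nearest is Tauri
(21, 18) — d² to each: Tauri:314, Fornax:26, Nova:697 → nearest is Fornax
(27, 2) — d² to each: Tauri:2, Fornax:466, Nova:729 → nearest is Tauri
(19, 16) — d² to each: Tauri:274, Fornax:58, Nova:557 → nearest is Fornax
Tally — Tauri:3, Fornax:5. Fornax captures the most (5).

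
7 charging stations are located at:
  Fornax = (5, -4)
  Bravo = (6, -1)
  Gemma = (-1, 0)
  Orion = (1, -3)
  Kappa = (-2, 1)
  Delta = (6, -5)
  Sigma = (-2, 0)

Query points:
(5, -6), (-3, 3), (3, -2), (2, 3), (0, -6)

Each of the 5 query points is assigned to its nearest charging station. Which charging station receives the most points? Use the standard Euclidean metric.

Orion

(5, -6) — d² to each: Fornax:4, Bravo:26, Gemma:72, Orion:25, Kappa:98, Delta:2, Sigma:85 → nearest is Delta
(-3, 3) — d² to each: Fornax:113, Bravo:97, Gemma:13, Orion:52, Kappa:5, Delta:145, Sigma:10 → nearest is Kappa
(3, -2) — d² to each: Fornax:8, Bravo:10, Gemma:20, Orion:5, Kappa:34, Delta:18, Sigma:29 → nearest is Orion
(2, 3) — d² to each: Fornax:58, Bravo:32, Gemma:18, Orion:37, Kappa:20, Delta:80, Sigma:25 → nearest is Gemma
(0, -6) — d² to each: Fornax:29, Bravo:61, Gemma:37, Orion:10, Kappa:53, Delta:37, Sigma:40 → nearest is Orion
Tally — Gemma:1, Orion:2, Kappa:1, Delta:1. Orion captures the most (2).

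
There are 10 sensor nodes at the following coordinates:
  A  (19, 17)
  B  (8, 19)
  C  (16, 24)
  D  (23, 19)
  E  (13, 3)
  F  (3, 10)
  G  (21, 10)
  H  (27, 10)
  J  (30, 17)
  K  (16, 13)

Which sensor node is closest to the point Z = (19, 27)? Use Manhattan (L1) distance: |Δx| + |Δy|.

d(Z,A) = |19−19| + |27−17| = 0 + 10 = 10
d(Z,B) = |19−8| + |27−19| = 11 + 8 = 19
d(Z,C) = |19−16| + |27−24| = 3 + 3 = 6
d(Z,D) = |19−23| + |27−19| = 4 + 8 = 12
d(Z,E) = |19−13| + |27−3| = 6 + 24 = 30
d(Z,F) = |19−3| + |27−10| = 16 + 17 = 33
d(Z,G) = |19−21| + |27−10| = 2 + 17 = 19
d(Z,H) = |19−27| + |27−10| = 8 + 17 = 25
d(Z,J) = |19−30| + |27−17| = 11 + 10 = 21
d(Z,K) = |19−16| + |27−13| = 3 + 14 = 17
The smallest is to C, so Z lies in the Voronoi region of C.

C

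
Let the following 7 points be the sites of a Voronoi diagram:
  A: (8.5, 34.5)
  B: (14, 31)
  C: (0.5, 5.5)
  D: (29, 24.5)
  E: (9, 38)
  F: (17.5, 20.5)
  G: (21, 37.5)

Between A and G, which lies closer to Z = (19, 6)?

A

Compare squared distances:
|ZA|² = (19−8.5)² + (6−34.5)² = 110.25 + 812.25 = 922.5
|ZG|² = (19−21)² + (6−37.5)² = 4 + 992.25 = 996.25
922.5 < 996.25, so A is closer.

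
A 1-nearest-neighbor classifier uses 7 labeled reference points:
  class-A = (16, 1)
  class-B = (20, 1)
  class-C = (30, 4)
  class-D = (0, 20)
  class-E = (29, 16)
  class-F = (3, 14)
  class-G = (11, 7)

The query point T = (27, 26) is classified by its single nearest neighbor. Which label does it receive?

Squared Euclidean distances:
d²(T, class-A) = 121 + 625 = 746
d²(T, class-B) = 49 + 625 = 674
d²(T, class-C) = 9 + 484 = 493
d²(T, class-D) = 729 + 36 = 765
d²(T, class-E) = 4 + 100 = 104
d²(T, class-F) = 576 + 144 = 720
d²(T, class-G) = 256 + 361 = 617
class-E is nearest.

class-E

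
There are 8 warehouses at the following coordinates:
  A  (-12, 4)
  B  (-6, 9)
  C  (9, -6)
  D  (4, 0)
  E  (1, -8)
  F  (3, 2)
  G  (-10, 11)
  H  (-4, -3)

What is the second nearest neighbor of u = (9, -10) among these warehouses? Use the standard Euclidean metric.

E

Since √ is increasing, it suffices to compare squared distances:
|uA|² = (9−(-12))² + (-10−4)² = 441 + 196 = 637
|uB|² = (9−(-6))² + (-10−9)² = 225 + 361 = 586
|uC|² = (9−9)² + (-10−(-6))² = 0 + 16 = 16
|uD|² = (9−4)² + (-10−0)² = 25 + 100 = 125
|uE|² = (9−1)² + (-10−(-8))² = 64 + 4 = 68
|uF|² = (9−3)² + (-10−2)² = 36 + 144 = 180
|uG|² = (9−(-10))² + (-10−11)² = 361 + 441 = 802
|uH|² = (9−(-4))² + (-10−(-3))² = 169 + 49 = 218
Sorted ascending: C, E, D, … — the second-nearest is E.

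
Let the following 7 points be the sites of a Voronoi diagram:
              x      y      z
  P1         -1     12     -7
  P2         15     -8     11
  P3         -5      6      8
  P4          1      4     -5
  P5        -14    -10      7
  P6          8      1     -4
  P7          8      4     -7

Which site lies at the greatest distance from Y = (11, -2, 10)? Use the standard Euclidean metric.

Since √ is increasing, it suffices to compare squared distances:
|YP1|² = (11−(-1))² + (-2−12)² + (10−(-7))² = 144 + 196 + 289 = 629
|YP2|² = (11−15)² + (-2−(-8))² + (10−11)² = 16 + 36 + 1 = 53
|YP3|² = (11−(-5))² + (-2−6)² + (10−8)² = 256 + 64 + 4 = 324
|YP4|² = (11−1)² + (-2−4)² + (10−(-5))² = 100 + 36 + 225 = 361
|YP5|² = (11−(-14))² + (-2−(-10))² + (10−7)² = 625 + 64 + 9 = 698
|YP6|² = (11−8)² + (-2−1)² + (10−(-4))² = 9 + 9 + 196 = 214
|YP7|² = (11−8)² + (-2−4)² + (10−(-7))² = 9 + 36 + 289 = 334
The largest is to P5.

P5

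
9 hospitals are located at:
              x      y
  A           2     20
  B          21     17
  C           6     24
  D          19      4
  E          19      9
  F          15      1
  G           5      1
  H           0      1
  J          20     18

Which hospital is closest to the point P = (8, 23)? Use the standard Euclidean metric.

Since √ is increasing, it suffices to compare squared distances:
|PA|² = 36 + 9 = 45
|PB|² = 169 + 36 = 205
|PC|² = 4 + 1 = 5
|PD|² = 121 + 361 = 482
|PE|² = 121 + 196 = 317
|PF|² = 49 + 484 = 533
|PG|² = 9 + 484 = 493
|PH|² = 64 + 484 = 548
|PJ|² = 144 + 25 = 169
C is nearest.

C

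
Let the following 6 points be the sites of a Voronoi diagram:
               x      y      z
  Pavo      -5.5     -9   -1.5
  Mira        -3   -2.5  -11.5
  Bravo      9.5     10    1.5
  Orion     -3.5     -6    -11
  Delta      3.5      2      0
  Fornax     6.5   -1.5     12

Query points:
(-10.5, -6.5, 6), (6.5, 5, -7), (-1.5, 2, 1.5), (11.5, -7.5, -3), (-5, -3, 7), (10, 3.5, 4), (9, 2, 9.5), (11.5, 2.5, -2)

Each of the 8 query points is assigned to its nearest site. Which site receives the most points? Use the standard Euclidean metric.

Delta

(-10.5, -6.5, 6) — d² to each: Pavo:87.5, Mira:378.5, Bravo:692.5, Orion:338.25, Delta:304.25, Fornax:350 → nearest is Pavo
(6.5, 5, -7) — d² to each: Pavo:370.25, Mira:166.75, Bravo:106.25, Orion:237, Delta:67, Fornax:403.25 → nearest is Delta
(-1.5, 2, 1.5) — d² to each: Pavo:146, Mira:191.5, Bravo:185, Orion:224.25, Delta:27.25, Fornax:186.5 → nearest is Delta
(11.5, -7.5, -3) — d² to each: Pavo:293.5, Mira:307.5, Bravo:330.5, Orion:291.25, Delta:163.25, Fornax:286 → nearest is Delta
(-5, -3, 7) — d² to each: Pavo:108.5, Mira:346.5, Bravo:409.5, Orion:335.25, Delta:146.25, Fornax:159.5 → nearest is Pavo
(10, 3.5, 4) — d² to each: Pavo:426.75, Mira:445.25, Bravo:48.75, Orion:497.5, Delta:60.5, Fornax:101.25 → nearest is Bravo
(9, 2, 9.5) — d² to each: Pavo:452.25, Mira:605.25, Bravo:128.25, Orion:640.5, Delta:120.5, Fornax:24.75 → nearest is Fornax
(11.5, 2.5, -2) — d² to each: Pavo:421.5, Mira:325.5, Bravo:72.5, Orion:378.25, Delta:68.25, Fornax:237 → nearest is Delta
Tally — Pavo:2, Bravo:1, Delta:4, Fornax:1. Delta captures the most (4).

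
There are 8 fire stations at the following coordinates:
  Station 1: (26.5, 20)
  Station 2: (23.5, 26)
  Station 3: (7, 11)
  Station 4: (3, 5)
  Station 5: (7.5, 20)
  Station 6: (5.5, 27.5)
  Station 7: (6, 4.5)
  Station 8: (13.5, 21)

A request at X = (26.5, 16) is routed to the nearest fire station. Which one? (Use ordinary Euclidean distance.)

Squared Euclidean distances:
d²(X, Station 1) = (26.5−26.5)² + (16−20)² = 0 + 16 = 16
d²(X, Station 2) = (26.5−23.5)² + (16−26)² = 9 + 100 = 109
d²(X, Station 3) = (26.5−7)² + (16−11)² = 380.25 + 25 = 405.25
d²(X, Station 4) = (26.5−3)² + (16−5)² = 552.25 + 121 = 673.25
d²(X, Station 5) = (26.5−7.5)² + (16−20)² = 361 + 16 = 377
d²(X, Station 6) = (26.5−5.5)² + (16−27.5)² = 441 + 132.25 = 573.25
d²(X, Station 7) = (26.5−6)² + (16−4.5)² = 420.25 + 132.25 = 552.5
d²(X, Station 8) = (26.5−13.5)² + (16−21)² = 169 + 25 = 194
Minimum is at Station 1.

Station 1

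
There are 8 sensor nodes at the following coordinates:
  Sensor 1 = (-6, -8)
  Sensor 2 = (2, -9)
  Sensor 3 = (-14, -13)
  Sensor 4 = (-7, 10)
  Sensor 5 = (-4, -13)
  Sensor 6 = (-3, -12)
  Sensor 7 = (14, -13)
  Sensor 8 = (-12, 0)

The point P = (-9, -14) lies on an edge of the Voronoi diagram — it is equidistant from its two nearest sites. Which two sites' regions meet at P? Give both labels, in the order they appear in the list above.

Squared distances from P to each site:
d²(P, Sensor 1) = 9 + 36 = 45
d²(P, Sensor 2) = 121 + 25 = 146
d²(P, Sensor 3) = 25 + 1 = 26
d²(P, Sensor 4) = 4 + 576 = 580
d²(P, Sensor 5) = 25 + 1 = 26
d²(P, Sensor 6) = 36 + 4 = 40
d²(P, Sensor 7) = 529 + 1 = 530
d²(P, Sensor 8) = 9 + 196 = 205
P is equidistant from Sensor 3 and Sensor 5 (both at squared distance 26), and every other site is strictly farther — so P lies on the Sensor 3–Sensor 5 Voronoi edge.

Sensor 3 and Sensor 5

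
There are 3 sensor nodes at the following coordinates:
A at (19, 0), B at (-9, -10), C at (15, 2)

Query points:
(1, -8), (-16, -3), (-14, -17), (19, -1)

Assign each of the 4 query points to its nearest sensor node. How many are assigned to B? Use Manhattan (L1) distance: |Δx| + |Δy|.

(1, -8) — d to each: A:26, B:12, C:24 → nearest is B
(-16, -3) — d to each: A:38, B:14, C:36 → nearest is B
(-14, -17) — d to each: A:50, B:12, C:48 → nearest is B
(19, -1) — d to each: A:1, B:37, C:7 → nearest is A
3 of the 4 points have B as nearest.

3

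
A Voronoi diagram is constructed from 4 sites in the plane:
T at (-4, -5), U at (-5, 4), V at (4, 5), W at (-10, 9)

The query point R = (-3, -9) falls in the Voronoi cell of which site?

T

Squared Euclidean distances:
|RT|² = (-3−(-4))² + (-9−(-5))² = 1 + 16 = 17
|RU|² = (-3−(-5))² + (-9−4)² = 4 + 169 = 173
|RV|² = (-3−4)² + (-9−5)² = 49 + 196 = 245
|RW|² = (-3−(-10))² + (-9−9)² = 49 + 324 = 373
Minimum is at T.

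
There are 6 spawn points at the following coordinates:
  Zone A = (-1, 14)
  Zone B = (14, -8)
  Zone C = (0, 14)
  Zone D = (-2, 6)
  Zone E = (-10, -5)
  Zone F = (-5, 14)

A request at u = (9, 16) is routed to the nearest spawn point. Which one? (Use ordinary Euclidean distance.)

Squared Euclidean distances:
d²(u, Zone A) = 100 + 4 = 104
d²(u, Zone B) = 25 + 576 = 601
d²(u, Zone C) = 81 + 4 = 85
d²(u, Zone D) = 121 + 100 = 221
d²(u, Zone E) = 361 + 441 = 802
d²(u, Zone F) = 196 + 4 = 200
The smallest is to Zone C, so u lies in the Voronoi region of Zone C.

Zone C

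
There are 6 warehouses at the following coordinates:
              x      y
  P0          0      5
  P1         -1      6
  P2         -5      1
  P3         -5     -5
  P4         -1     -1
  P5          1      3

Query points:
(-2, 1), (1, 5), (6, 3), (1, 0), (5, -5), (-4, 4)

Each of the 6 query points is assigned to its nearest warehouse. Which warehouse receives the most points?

(-2, 1) — d² to each: P0:20, P1:26, P2:9, P3:45, P4:5, P5:13 → nearest is P4
(1, 5) — d² to each: P0:1, P1:5, P2:52, P3:136, P4:40, P5:4 → nearest is P0
(6, 3) — d² to each: P0:40, P1:58, P2:125, P3:185, P4:65, P5:25 → nearest is P5
(1, 0) — d² to each: P0:26, P1:40, P2:37, P3:61, P4:5, P5:9 → nearest is P4
(5, -5) — d² to each: P0:125, P1:157, P2:136, P3:100, P4:52, P5:80 → nearest is P4
(-4, 4) — d² to each: P0:17, P1:13, P2:10, P3:82, P4:34, P5:26 → nearest is P2
Tally — P0:1, P2:1, P4:3, P5:1. P4 captures the most (3).

P4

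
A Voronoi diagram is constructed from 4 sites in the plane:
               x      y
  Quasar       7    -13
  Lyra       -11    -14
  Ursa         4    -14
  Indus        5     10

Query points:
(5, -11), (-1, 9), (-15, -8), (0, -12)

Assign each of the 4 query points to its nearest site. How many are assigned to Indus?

1

(5, -11) — d² to each: Quasar:8, Lyra:265, Ursa:10, Indus:441 → nearest is Quasar
(-1, 9) — d² to each: Quasar:548, Lyra:629, Ursa:554, Indus:37 → nearest is Indus
(-15, -8) — d² to each: Quasar:509, Lyra:52, Ursa:397, Indus:724 → nearest is Lyra
(0, -12) — d² to each: Quasar:50, Lyra:125, Ursa:20, Indus:509 → nearest is Ursa
1 of the 4 points has Indus as nearest.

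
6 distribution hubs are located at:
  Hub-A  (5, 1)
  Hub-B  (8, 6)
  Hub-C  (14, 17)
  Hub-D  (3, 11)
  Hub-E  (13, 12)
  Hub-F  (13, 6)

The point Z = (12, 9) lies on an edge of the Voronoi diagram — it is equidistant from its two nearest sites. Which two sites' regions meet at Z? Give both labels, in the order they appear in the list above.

Hub-E and Hub-F

Squared distances from Z to each site:
d²(Z, Hub-A) = (12−5)² + (9−1)² = 49 + 64 = 113
d²(Z, Hub-B) = (12−8)² + (9−6)² = 16 + 9 = 25
d²(Z, Hub-C) = (12−14)² + (9−17)² = 4 + 64 = 68
d²(Z, Hub-D) = (12−3)² + (9−11)² = 81 + 4 = 85
d²(Z, Hub-E) = (12−13)² + (9−12)² = 1 + 9 = 10
d²(Z, Hub-F) = (12−13)² + (9−6)² = 1 + 9 = 10
Z is equidistant from Hub-E and Hub-F (both at squared distance 10), and every other site is strictly farther — so Z lies on the Hub-E–Hub-F Voronoi edge.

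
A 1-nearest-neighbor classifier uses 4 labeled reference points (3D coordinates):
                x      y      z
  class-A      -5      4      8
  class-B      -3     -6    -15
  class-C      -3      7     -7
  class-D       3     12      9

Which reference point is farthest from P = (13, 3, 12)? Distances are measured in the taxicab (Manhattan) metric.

d(P, class-A) = 18 + 1 + 4 = 23
d(P, class-B) = 16 + 9 + 27 = 52
d(P, class-C) = 16 + 4 + 19 = 39
d(P, class-D) = 10 + 9 + 3 = 22
The largest is to class-B.

class-B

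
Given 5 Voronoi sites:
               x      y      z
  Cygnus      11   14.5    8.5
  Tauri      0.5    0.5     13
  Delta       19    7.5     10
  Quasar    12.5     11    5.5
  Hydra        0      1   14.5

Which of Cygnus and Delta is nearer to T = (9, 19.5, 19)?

Compare squared distances:
d²(T, Cygnus) = (9−11)² + (19.5−14.5)² + (19−8.5)² = 4 + 25 + 110.25 = 139.25
d²(T, Delta) = (9−19)² + (19.5−7.5)² + (19−10)² = 100 + 144 + 81 = 325
139.25 < 325, so Cygnus is closer.

Cygnus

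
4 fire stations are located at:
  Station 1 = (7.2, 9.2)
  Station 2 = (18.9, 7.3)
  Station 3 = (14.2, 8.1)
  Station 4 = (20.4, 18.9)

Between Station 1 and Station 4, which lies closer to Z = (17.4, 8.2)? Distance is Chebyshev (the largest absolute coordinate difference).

d(Z, Station 1) = max(10.2, 1) = 10.2
d(Z, Station 4) = max(3, 10.7) = 10.7
10.2 < 10.7, so Station 1 is closer.

Station 1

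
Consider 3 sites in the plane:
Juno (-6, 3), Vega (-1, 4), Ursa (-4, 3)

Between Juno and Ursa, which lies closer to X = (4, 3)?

Compare squared distances:
d²(X, Juno) = (4−(-6))² + (3−3)² = 100 + 0 = 100
d²(X, Ursa) = (4−(-4))² + (3−3)² = 64 + 0 = 64
100 > 64, so Ursa is closer.

Ursa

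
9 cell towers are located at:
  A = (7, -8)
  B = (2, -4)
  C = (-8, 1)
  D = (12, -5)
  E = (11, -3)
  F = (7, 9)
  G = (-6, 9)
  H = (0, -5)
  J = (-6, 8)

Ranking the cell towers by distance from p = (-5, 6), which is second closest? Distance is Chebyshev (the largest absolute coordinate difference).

G

d(p,A) = max(12, 14) = 14
d(p,B) = max(7, 10) = 10
d(p,C) = max(3, 5) = 5
d(p,D) = max(17, 11) = 17
d(p,E) = max(16, 9) = 16
d(p,F) = max(12, 3) = 12
d(p,G) = max(1, 3) = 3
d(p,H) = max(5, 11) = 11
d(p,J) = max(1, 2) = 2
Sorted ascending: J, G, C, … — the second-nearest is G.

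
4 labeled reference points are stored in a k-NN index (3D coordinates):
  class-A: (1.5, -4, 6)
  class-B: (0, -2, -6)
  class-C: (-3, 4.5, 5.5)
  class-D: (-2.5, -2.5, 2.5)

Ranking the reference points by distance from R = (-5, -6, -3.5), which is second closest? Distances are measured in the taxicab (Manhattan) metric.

d(R, class-A) = |-5−1.5| + |-6−(-4)| + |-3.5−6| = 6.5 + 2 + 9.5 = 18
d(R, class-B) = |-5−0| + |-6−(-2)| + |-3.5−(-6)| = 5 + 4 + 2.5 = 11.5
d(R, class-C) = |-5−(-3)| + |-6−4.5| + |-3.5−5.5| = 2 + 10.5 + 9 = 21.5
d(R, class-D) = |-5−(-2.5)| + |-6−(-2.5)| + |-3.5−2.5| = 2.5 + 3.5 + 6 = 12
Sorted ascending: class-B, class-D, class-A, … — the second-nearest is class-D.

class-D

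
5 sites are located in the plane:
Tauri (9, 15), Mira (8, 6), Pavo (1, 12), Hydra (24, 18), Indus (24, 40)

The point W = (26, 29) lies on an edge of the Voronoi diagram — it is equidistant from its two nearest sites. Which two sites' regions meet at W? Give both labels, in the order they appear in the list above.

Hydra and Indus

Squared distances from W to each site:
d²(W, Tauri) = (26−9)² + (29−15)² = 289 + 196 = 485
d²(W, Mira) = (26−8)² + (29−6)² = 324 + 529 = 853
d²(W, Pavo) = (26−1)² + (29−12)² = 625 + 289 = 914
d²(W, Hydra) = (26−24)² + (29−18)² = 4 + 121 = 125
d²(W, Indus) = (26−24)² + (29−40)² = 4 + 121 = 125
W is equidistant from Hydra and Indus (both at squared distance 125), and every other site is strictly farther — so W lies on the Hydra–Indus Voronoi edge.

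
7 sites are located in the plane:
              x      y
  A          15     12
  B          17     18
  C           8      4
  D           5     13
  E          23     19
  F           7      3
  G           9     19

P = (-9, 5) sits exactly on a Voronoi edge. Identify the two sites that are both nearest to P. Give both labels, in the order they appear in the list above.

D and F

Squared distances from P to each site:
|PA|² = 576 + 49 = 625
|PB|² = 676 + 169 = 845
|PC|² = 289 + 1 = 290
|PD|² = 196 + 64 = 260
|PE|² = 1024 + 196 = 1220
|PF|² = 256 + 4 = 260
|PG|² = 324 + 196 = 520
P is equidistant from D and F (both at squared distance 260), and every other site is strictly farther — so P lies on the D–F Voronoi edge.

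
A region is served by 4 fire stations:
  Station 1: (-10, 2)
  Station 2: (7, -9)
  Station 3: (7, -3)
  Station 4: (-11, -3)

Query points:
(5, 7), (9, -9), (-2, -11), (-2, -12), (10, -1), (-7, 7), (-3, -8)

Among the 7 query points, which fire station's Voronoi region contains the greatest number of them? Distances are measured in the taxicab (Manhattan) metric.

(5, 7) — d to each: Station 1:20, Station 2:18, Station 3:12, Station 4:26 → nearest is Station 3
(9, -9) — d to each: Station 1:30, Station 2:2, Station 3:8, Station 4:26 → nearest is Station 2
(-2, -11) — d to each: Station 1:21, Station 2:11, Station 3:17, Station 4:17 → nearest is Station 2
(-2, -12) — d to each: Station 1:22, Station 2:12, Station 3:18, Station 4:18 → nearest is Station 2
(10, -1) — d to each: Station 1:23, Station 2:11, Station 3:5, Station 4:23 → nearest is Station 3
(-7, 7) — d to each: Station 1:8, Station 2:30, Station 3:24, Station 4:14 → nearest is Station 1
(-3, -8) — d to each: Station 1:17, Station 2:11, Station 3:15, Station 4:13 → nearest is Station 2
Tally — Station 1:1, Station 2:4, Station 3:2. Station 2 captures the most (4).

Station 2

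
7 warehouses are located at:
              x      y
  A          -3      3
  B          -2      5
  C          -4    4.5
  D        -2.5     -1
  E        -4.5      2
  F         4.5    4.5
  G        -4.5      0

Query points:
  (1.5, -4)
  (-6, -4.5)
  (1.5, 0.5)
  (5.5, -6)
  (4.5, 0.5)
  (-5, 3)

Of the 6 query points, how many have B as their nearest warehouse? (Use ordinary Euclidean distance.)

(1.5, -4) — d² to each: A:69.25, B:93.25, C:102.5, D:25, E:72, F:81.25, G:52 → nearest is D
(-6, -4.5) — d² to each: A:65.25, B:106.25, C:85, D:24.5, E:44.5, F:191.25, G:22.5 → nearest is G
(1.5, 0.5) — d² to each: A:26.5, B:32.5, C:46.25, D:18.25, E:38.25, F:25, G:36.25 → nearest is D
(5.5, -6) — d² to each: A:153.25, B:177.25, C:200.5, D:89, E:164, F:111.25, G:136 → nearest is D
(4.5, 0.5) — d² to each: A:62.5, B:62.5, C:88.25, D:51.25, E:83.25, F:16, G:81.25 → nearest is F
(-5, 3) — d² to each: A:4, B:13, C:3.25, D:22.25, E:1.25, F:92.5, G:9.25 → nearest is E
0 of the 6 points have B as nearest.

0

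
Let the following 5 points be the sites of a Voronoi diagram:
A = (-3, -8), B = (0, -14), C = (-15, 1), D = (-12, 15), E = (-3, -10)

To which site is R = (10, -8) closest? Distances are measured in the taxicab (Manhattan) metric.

d(R,A) = 13 + 0 = 13
d(R,B) = 10 + 6 = 16
d(R,C) = 25 + 9 = 34
d(R,D) = 22 + 23 = 45
d(R,E) = 13 + 2 = 15
A is nearest.

A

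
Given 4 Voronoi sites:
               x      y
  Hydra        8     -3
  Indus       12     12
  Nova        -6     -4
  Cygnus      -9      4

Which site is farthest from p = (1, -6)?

Compare squared distances (the ordering matches that of the actual distances):
d²(p, Hydra) = 49 + 9 = 58
d²(p, Indus) = 121 + 324 = 445
d²(p, Nova) = 49 + 4 = 53
d²(p, Cygnus) = 100 + 100 = 200
The largest is to Indus.

Indus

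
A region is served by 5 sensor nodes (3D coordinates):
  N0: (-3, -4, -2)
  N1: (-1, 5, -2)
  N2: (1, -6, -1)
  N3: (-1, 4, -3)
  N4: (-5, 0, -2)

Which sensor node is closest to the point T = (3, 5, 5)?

N1

Compare squared distances (the ordering matches that of the actual distances):
|TN0|² = (3−(-3))² + (5−(-4))² + (5−(-2))² = 36 + 81 + 49 = 166
|TN1|² = (3−(-1))² + (5−5)² + (5−(-2))² = 16 + 0 + 49 = 65
|TN2|² = (3−1)² + (5−(-6))² + (5−(-1))² = 4 + 121 + 36 = 161
|TN3|² = (3−(-1))² + (5−4)² + (5−(-3))² = 16 + 1 + 64 = 81
|TN4|² = (3−(-5))² + (5−0)² + (5−(-2))² = 64 + 25 + 49 = 138
Minimum is at N1.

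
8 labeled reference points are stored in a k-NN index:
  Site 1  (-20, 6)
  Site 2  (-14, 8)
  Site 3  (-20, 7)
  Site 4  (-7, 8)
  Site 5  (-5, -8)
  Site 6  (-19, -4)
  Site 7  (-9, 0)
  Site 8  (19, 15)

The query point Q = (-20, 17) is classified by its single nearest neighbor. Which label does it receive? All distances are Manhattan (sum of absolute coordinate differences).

Site 3

d(Q, Site 1) = |-20−(-20)| + |17−6| = 0 + 11 = 11
d(Q, Site 2) = |-20−(-14)| + |17−8| = 6 + 9 = 15
d(Q, Site 3) = |-20−(-20)| + |17−7| = 0 + 10 = 10
d(Q, Site 4) = |-20−(-7)| + |17−8| = 13 + 9 = 22
d(Q, Site 5) = |-20−(-5)| + |17−(-8)| = 15 + 25 = 40
d(Q, Site 6) = |-20−(-19)| + |17−(-4)| = 1 + 21 = 22
d(Q, Site 7) = |-20−(-9)| + |17−0| = 11 + 17 = 28
d(Q, Site 8) = |-20−19| + |17−15| = 39 + 2 = 41
The smallest is to Site 3, so Q lies in the Voronoi region of Site 3.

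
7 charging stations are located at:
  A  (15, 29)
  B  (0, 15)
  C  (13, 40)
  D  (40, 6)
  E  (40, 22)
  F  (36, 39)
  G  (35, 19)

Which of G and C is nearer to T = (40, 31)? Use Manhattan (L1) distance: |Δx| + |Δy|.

G

d(T,G) = |40−35| + |31−19| = 5 + 12 = 17
d(T,C) = |40−13| + |31−40| = 27 + 9 = 36
17 < 36, so G is closer.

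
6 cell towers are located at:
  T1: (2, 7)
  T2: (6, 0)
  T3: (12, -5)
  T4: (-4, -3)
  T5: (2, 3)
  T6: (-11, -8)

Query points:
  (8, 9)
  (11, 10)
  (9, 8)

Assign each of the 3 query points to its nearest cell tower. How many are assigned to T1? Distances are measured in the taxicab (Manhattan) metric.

3

(8, 9) — d to each: T1:8, T2:11, T3:18, T4:24, T5:12, T6:36 → nearest is T1
(11, 10) — d to each: T1:12, T2:15, T3:16, T4:28, T5:16, T6:40 → nearest is T1
(9, 8) — d to each: T1:8, T2:11, T3:16, T4:24, T5:12, T6:36 → nearest is T1
3 of the 3 points have T1 as nearest.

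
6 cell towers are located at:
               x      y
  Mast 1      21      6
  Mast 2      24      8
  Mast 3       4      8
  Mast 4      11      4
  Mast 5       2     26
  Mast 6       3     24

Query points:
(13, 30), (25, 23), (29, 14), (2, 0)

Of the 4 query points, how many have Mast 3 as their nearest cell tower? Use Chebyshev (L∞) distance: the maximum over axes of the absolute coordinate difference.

1

(13, 30) — d to each: Mast 1:24, Mast 2:22, Mast 3:22, Mast 4:26, Mast 5:11, Mast 6:10 → nearest is Mast 6
(25, 23) — d to each: Mast 1:17, Mast 2:15, Mast 3:21, Mast 4:19, Mast 5:23, Mast 6:22 → nearest is Mast 2
(29, 14) — d to each: Mast 1:8, Mast 2:6, Mast 3:25, Mast 4:18, Mast 5:27, Mast 6:26 → nearest is Mast 2
(2, 0) — d to each: Mast 1:19, Mast 2:22, Mast 3:8, Mast 4:9, Mast 5:26, Mast 6:24 → nearest is Mast 3
1 of the 4 points has Mast 3 as nearest.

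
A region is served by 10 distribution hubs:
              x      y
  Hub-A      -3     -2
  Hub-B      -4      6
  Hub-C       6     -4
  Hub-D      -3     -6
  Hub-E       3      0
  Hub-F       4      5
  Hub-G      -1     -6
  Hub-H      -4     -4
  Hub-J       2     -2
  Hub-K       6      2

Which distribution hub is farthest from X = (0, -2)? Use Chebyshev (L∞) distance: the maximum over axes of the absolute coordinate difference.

Hub-B

d(X, Hub-A) = max(3, 0) = 3
d(X, Hub-B) = max(4, 8) = 8
d(X, Hub-C) = max(6, 2) = 6
d(X, Hub-D) = max(3, 4) = 4
d(X, Hub-E) = max(3, 2) = 3
d(X, Hub-F) = max(4, 7) = 7
d(X, Hub-G) = max(1, 4) = 4
d(X, Hub-H) = max(4, 2) = 4
d(X, Hub-J) = max(2, 0) = 2
d(X, Hub-K) = max(6, 4) = 6
The largest is to Hub-B.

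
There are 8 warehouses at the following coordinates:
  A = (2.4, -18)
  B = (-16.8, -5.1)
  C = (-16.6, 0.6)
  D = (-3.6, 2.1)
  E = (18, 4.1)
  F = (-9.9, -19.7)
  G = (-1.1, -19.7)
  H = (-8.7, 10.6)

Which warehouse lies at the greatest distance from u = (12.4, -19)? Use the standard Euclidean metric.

Compare squared distances (the ordering matches that of the actual distances):
|uA|² = 100 + 1 = 101
|uB|² = 852.64 + 193.21 = 1045.85
|uC|² = 841 + 384.16 = 1225.16
|uD|² = 256 + 445.21 = 701.21
|uE|² = 31.36 + 533.61 = 564.97
|uF|² = 497.29 + 0.49 = 497.78
|uG|² = 182.25 + 0.49 = 182.74
|uH|² = 445.21 + 876.16 = 1321.37
The largest is to H.

H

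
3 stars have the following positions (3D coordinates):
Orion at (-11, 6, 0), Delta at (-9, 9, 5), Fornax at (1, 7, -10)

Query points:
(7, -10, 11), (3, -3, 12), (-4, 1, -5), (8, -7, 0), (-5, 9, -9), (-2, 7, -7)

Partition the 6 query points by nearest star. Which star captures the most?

(7, -10, 11) — d² to each: Orion:701, Delta:653, Fornax:766 → nearest is Delta
(3, -3, 12) — d² to each: Orion:421, Delta:337, Fornax:588 → nearest is Delta
(-4, 1, -5) — d² to each: Orion:99, Delta:189, Fornax:86 → nearest is Fornax
(8, -7, 0) — d² to each: Orion:530, Delta:570, Fornax:345 → nearest is Fornax
(-5, 9, -9) — d² to each: Orion:126, Delta:212, Fornax:41 → nearest is Fornax
(-2, 7, -7) — d² to each: Orion:131, Delta:197, Fornax:18 → nearest is Fornax
Tally — Delta:2, Fornax:4. Fornax captures the most (4).

Fornax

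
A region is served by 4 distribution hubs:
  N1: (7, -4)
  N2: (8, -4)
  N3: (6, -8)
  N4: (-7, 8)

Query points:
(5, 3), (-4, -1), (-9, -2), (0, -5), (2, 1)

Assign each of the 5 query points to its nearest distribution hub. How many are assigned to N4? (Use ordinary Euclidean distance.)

2

(5, 3) — d² to each: N1:53, N2:58, N3:122, N4:169 → nearest is N1
(-4, -1) — d² to each: N1:130, N2:153, N3:149, N4:90 → nearest is N4
(-9, -2) — d² to each: N1:260, N2:293, N3:261, N4:104 → nearest is N4
(0, -5) — d² to each: N1:50, N2:65, N3:45, N4:218 → nearest is N3
(2, 1) — d² to each: N1:50, N2:61, N3:97, N4:130 → nearest is N1
2 of the 5 points have N4 as nearest.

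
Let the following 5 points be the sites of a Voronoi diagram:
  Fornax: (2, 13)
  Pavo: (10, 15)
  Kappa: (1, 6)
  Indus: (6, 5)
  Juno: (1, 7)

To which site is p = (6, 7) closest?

Indus

Squared Euclidean distances:
d²(p, Fornax) = (6−2)² + (7−13)² = 16 + 36 = 52
d²(p, Pavo) = (6−10)² + (7−15)² = 16 + 64 = 80
d²(p, Kappa) = (6−1)² + (7−6)² = 25 + 1 = 26
d²(p, Indus) = (6−6)² + (7−5)² = 0 + 4 = 4
d²(p, Juno) = (6−1)² + (7−7)² = 25 + 0 = 25
Indus is nearest.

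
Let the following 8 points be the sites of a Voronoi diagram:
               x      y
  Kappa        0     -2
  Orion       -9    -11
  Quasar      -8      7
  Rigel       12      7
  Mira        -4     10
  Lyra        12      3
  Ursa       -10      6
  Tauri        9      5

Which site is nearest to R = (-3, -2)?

Since √ is increasing, it suffices to compare squared distances:
d²(R, Kappa) = 9 + 0 = 9
d²(R, Orion) = 36 + 81 = 117
d²(R, Quasar) = 25 + 81 = 106
d²(R, Rigel) = 225 + 81 = 306
d²(R, Mira) = 1 + 144 = 145
d²(R, Lyra) = 225 + 25 = 250
d²(R, Ursa) = 49 + 64 = 113
d²(R, Tauri) = 144 + 49 = 193
Minimum is at Kappa.

Kappa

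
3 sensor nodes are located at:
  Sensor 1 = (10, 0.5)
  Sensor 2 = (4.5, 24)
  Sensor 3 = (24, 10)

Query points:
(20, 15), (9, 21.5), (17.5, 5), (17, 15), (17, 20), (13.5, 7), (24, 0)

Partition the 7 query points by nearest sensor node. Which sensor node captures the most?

Sensor 3

(20, 15) — d² to each: Sensor 1:310.25, Sensor 2:321.25, Sensor 3:41 → nearest is Sensor 3
(9, 21.5) — d² to each: Sensor 1:442, Sensor 2:26.5, Sensor 3:357.25 → nearest is Sensor 2
(17.5, 5) — d² to each: Sensor 1:76.5, Sensor 2:530, Sensor 3:67.25 → nearest is Sensor 3
(17, 15) — d² to each: Sensor 1:259.25, Sensor 2:237.25, Sensor 3:74 → nearest is Sensor 3
(17, 20) — d² to each: Sensor 1:429.25, Sensor 2:172.25, Sensor 3:149 → nearest is Sensor 3
(13.5, 7) — d² to each: Sensor 1:54.5, Sensor 2:370, Sensor 3:119.25 → nearest is Sensor 1
(24, 0) — d² to each: Sensor 1:196.25, Sensor 2:956.25, Sensor 3:100 → nearest is Sensor 3
Tally — Sensor 1:1, Sensor 2:1, Sensor 3:5. Sensor 3 captures the most (5).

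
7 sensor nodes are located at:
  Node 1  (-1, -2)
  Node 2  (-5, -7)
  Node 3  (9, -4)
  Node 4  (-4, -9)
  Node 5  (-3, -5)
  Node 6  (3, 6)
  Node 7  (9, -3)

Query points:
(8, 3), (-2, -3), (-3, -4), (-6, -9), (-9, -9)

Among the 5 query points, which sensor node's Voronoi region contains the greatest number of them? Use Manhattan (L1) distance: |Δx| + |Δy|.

(8, 3) — d to each: Node 1:14, Node 2:23, Node 3:8, Node 4:24, Node 5:19, Node 6:8, Node 7:7 → nearest is Node 7
(-2, -3) — d to each: Node 1:2, Node 2:7, Node 3:12, Node 4:8, Node 5:3, Node 6:14, Node 7:11 → nearest is Node 1
(-3, -4) — d to each: Node 1:4, Node 2:5, Node 3:12, Node 4:6, Node 5:1, Node 6:16, Node 7:13 → nearest is Node 5
(-6, -9) — d to each: Node 1:12, Node 2:3, Node 3:20, Node 4:2, Node 5:7, Node 6:24, Node 7:21 → nearest is Node 4
(-9, -9) — d to each: Node 1:15, Node 2:6, Node 3:23, Node 4:5, Node 5:10, Node 6:27, Node 7:24 → nearest is Node 4
Tally — Node 1:1, Node 4:2, Node 5:1, Node 7:1. Node 4 captures the most (2).

Node 4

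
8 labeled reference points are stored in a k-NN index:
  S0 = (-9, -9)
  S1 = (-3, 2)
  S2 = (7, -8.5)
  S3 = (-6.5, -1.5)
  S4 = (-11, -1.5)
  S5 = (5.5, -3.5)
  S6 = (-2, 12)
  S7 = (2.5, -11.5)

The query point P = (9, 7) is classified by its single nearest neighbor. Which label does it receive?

S5

Compare squared distances (the ordering matches that of the actual distances):
|PS0|² = (9−(-9))² + (7−(-9))² = 324 + 256 = 580
|PS1|² = (9−(-3))² + (7−2)² = 144 + 25 = 169
|PS2|² = (9−7)² + (7−(-8.5))² = 4 + 240.25 = 244.25
|PS3|² = (9−(-6.5))² + (7−(-1.5))² = 240.25 + 72.25 = 312.5
|PS4|² = (9−(-11))² + (7−(-1.5))² = 400 + 72.25 = 472.25
|PS5|² = (9−5.5)² + (7−(-3.5))² = 12.25 + 110.25 = 122.5
|PS6|² = (9−(-2))² + (7−12)² = 121 + 25 = 146
|PS7|² = (9−2.5)² + (7−(-11.5))² = 42.25 + 342.25 = 384.5
Minimum is at S5.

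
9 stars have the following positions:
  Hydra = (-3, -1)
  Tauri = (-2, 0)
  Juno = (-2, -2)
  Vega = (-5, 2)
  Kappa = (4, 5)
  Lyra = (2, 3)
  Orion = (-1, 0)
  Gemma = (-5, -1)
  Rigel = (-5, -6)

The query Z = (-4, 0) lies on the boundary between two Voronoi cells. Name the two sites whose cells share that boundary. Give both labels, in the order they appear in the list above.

Squared distances from Z to each site:
d²(Z, Hydra) = 1 + 1 = 2
d²(Z, Tauri) = 4 + 0 = 4
d²(Z, Juno) = 4 + 4 = 8
d²(Z, Vega) = 1 + 4 = 5
d²(Z, Kappa) = 64 + 25 = 89
d²(Z, Lyra) = 36 + 9 = 45
d²(Z, Orion) = 9 + 0 = 9
d²(Z, Gemma) = 1 + 1 = 2
d²(Z, Rigel) = 1 + 36 = 37
Z is equidistant from Hydra and Gemma (both at squared distance 2), and every other site is strictly farther — so Z lies on the Hydra–Gemma Voronoi edge.

Hydra and Gemma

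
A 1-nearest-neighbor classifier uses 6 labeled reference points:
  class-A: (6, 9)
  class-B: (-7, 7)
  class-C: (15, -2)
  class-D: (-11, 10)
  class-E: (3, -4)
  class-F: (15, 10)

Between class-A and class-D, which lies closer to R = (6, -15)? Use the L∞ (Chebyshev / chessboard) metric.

class-A

d(R, class-A) = max(0, 24) = 24
d(R, class-D) = max(17, 25) = 25
24 < 25, so class-A is closer.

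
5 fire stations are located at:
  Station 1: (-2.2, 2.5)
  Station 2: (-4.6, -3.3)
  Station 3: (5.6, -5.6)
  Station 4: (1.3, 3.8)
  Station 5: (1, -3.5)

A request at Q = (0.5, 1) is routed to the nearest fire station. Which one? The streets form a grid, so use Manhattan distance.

d(Q, Station 1) = |0.5−(-2.2)| + |1−2.5| = 2.7 + 1.5 = 4.2
d(Q, Station 2) = |0.5−(-4.6)| + |1−(-3.3)| = 5.1 + 4.3 = 9.4
d(Q, Station 3) = |0.5−5.6| + |1−(-5.6)| = 5.1 + 6.6 = 11.7
d(Q, Station 4) = |0.5−1.3| + |1−3.8| = 0.8 + 2.8 = 3.6
d(Q, Station 5) = |0.5−1| + |1−(-3.5)| = 0.5 + 4.5 = 5
Station 4 is nearest.

Station 4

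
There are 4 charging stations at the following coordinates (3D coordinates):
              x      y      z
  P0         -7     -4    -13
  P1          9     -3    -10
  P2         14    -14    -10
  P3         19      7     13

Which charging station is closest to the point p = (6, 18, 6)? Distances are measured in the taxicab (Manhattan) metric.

P3

d(p,P0) = 13 + 22 + 19 = 54
d(p,P1) = 3 + 21 + 16 = 40
d(p,P2) = 8 + 32 + 16 = 56
d(p,P3) = 13 + 11 + 7 = 31
The smallest is to P3, so p lies in the Voronoi region of P3.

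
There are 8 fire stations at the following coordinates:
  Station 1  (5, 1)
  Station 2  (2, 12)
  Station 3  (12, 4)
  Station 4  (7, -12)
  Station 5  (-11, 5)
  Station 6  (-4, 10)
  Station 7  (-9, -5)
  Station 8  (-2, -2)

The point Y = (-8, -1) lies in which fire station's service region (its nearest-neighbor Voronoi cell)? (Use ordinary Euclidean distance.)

Station 7

Compare squared distances (the ordering matches that of the actual distances):
d²(Y, Station 1) = (-8−5)² + (-1−1)² = 169 + 4 = 173
d²(Y, Station 2) = (-8−2)² + (-1−12)² = 100 + 169 = 269
d²(Y, Station 3) = (-8−12)² + (-1−4)² = 400 + 25 = 425
d²(Y, Station 4) = (-8−7)² + (-1−(-12))² = 225 + 121 = 346
d²(Y, Station 5) = (-8−(-11))² + (-1−5)² = 9 + 36 = 45
d²(Y, Station 6) = (-8−(-4))² + (-1−10)² = 16 + 121 = 137
d²(Y, Station 7) = (-8−(-9))² + (-1−(-5))² = 1 + 16 = 17
d²(Y, Station 8) = (-8−(-2))² + (-1−(-2))² = 36 + 1 = 37
Station 7 is nearest.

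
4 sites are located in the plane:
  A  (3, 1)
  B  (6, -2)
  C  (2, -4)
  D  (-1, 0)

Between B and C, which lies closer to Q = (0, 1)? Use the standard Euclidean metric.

C

Compare squared distances:
|QB|² = (0−6)² + (1−(-2))² = 36 + 9 = 45
|QC|² = (0−2)² + (1−(-4))² = 4 + 25 = 29
45 > 29, so C is closer.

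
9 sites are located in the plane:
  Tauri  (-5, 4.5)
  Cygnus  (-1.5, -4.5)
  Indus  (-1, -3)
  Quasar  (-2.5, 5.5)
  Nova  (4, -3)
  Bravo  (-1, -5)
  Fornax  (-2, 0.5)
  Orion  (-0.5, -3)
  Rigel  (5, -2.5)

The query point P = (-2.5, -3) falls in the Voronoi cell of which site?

Since √ is increasing, it suffices to compare squared distances:
d²(P, Tauri) = (-2.5−(-5))² + (-3−4.5)² = 6.25 + 56.25 = 62.5
d²(P, Cygnus) = (-2.5−(-1.5))² + (-3−(-4.5))² = 1 + 2.25 = 3.25
d²(P, Indus) = (-2.5−(-1))² + (-3−(-3))² = 2.25 + 0 = 2.25
d²(P, Quasar) = (-2.5−(-2.5))² + (-3−5.5)² = 0 + 72.25 = 72.25
d²(P, Nova) = (-2.5−4)² + (-3−(-3))² = 42.25 + 0 = 42.25
d²(P, Bravo) = (-2.5−(-1))² + (-3−(-5))² = 2.25 + 4 = 6.25
d²(P, Fornax) = (-2.5−(-2))² + (-3−0.5)² = 0.25 + 12.25 = 12.5
d²(P, Orion) = (-2.5−(-0.5))² + (-3−(-3))² = 4 + 0 = 4
d²(P, Rigel) = (-2.5−5)² + (-3−(-2.5))² = 56.25 + 0.25 = 56.5
Minimum is at Indus.

Indus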